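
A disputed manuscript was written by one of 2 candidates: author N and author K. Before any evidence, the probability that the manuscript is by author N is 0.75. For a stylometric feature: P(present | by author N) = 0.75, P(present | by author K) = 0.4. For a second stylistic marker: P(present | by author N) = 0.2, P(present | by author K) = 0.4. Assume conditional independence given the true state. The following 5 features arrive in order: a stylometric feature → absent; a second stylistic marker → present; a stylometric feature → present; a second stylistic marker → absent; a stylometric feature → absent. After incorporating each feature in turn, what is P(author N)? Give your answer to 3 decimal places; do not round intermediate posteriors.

Apply Bayes' rule sequentially, carrying P(author N) forward.
After a stylometric feature='absent': P(author N) = 0.25·0.7500 / (0.25·0.7500 + 0.6·0.2500) ≈ 0.5556
After a second stylistic marker='present': P(author N) = 0.2·0.5556 / (0.2·0.5556 + 0.4·0.4444) ≈ 0.3846
After a stylometric feature='present': P(author N) = 0.75·0.3846 / (0.75·0.3846 + 0.4·0.6154) ≈ 0.5396
After a second stylistic marker='absent': P(author N) = 0.8·0.5396 / (0.8·0.5396 + 0.6·0.4604) ≈ 0.6098
After a stylometric feature='absent': P(author N) = 0.25·0.6098 / (0.25·0.6098 + 0.6·0.3902) ≈ 0.3943

0.394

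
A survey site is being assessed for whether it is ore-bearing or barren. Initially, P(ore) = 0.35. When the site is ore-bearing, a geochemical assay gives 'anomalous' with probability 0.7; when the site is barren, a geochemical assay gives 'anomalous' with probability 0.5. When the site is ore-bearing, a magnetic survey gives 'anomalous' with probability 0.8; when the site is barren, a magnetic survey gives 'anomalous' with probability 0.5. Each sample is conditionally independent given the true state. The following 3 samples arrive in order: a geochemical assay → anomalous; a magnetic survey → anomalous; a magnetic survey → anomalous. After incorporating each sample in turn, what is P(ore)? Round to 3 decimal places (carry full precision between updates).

Each posterior becomes the prior for the next update.
After a geochemical assay='anomalous': P(ore) = 0.7·0.3500 / (0.7·0.3500 + 0.5·0.6500) ≈ 0.4298
After a magnetic survey='anomalous': P(ore) = 0.8·0.4298 / (0.8·0.4298 + 0.5·0.5702) ≈ 0.5467
After a magnetic survey='anomalous': P(ore) = 0.8·0.5467 / (0.8·0.5467 + 0.5·0.4533) ≈ 0.6587

0.659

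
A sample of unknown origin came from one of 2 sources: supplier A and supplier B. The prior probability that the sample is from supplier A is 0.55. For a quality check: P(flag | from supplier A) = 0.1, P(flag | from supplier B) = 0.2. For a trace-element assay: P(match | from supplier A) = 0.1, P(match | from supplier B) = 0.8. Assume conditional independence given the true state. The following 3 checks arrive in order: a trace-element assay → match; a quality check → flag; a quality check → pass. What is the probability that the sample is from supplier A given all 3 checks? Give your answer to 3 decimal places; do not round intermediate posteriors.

0.079

After a trace-element assay='match': P(supplier A) = 0.1·0.5500 / (0.1·0.5500 + 0.8·0.4500) ≈ 0.1325
After a quality check='flag': P(supplier A) = 0.1·0.1325 / (0.1·0.1325 + 0.2·0.8675) ≈ 0.0710
After a quality check='pass': P(supplier A) = 0.9·0.0710 / (0.9·0.0710 + 0.8·0.9290) ≈ 0.0791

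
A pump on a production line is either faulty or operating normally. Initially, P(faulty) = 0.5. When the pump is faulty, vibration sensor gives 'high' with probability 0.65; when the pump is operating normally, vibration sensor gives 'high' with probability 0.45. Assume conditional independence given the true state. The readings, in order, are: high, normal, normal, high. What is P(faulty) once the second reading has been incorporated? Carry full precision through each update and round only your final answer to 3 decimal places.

After 'high': P(faulty) = 0.65·0.5000 / (0.65·0.5000 + 0.45·0.5000) ≈ 0.5909
After 'normal': P(faulty) = 0.35·0.5909 / (0.35·0.5909 + 0.55·0.4091) ≈ 0.4789

0.479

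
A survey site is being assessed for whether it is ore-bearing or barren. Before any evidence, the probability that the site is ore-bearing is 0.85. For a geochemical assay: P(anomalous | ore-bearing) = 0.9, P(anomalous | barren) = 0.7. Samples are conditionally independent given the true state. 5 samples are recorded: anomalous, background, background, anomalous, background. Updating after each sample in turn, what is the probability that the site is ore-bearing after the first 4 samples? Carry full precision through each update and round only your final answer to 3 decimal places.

0.510

Each posterior becomes the prior for the next update.
After 'anomalous': P(ore) = 0.9·0.8500 / (0.9·0.8500 + 0.7·0.1500) ≈ 0.8793
After 'background': P(ore) = 0.1·0.8793 / (0.1·0.8793 + 0.3·0.1207) ≈ 0.7083
After 'background': P(ore) = 0.1·0.7083 / (0.1·0.7083 + 0.3·0.2917) ≈ 0.4474
After 'anomalous': P(ore) = 0.9·0.4474 / (0.9·0.4474 + 0.7·0.5526) ≈ 0.5100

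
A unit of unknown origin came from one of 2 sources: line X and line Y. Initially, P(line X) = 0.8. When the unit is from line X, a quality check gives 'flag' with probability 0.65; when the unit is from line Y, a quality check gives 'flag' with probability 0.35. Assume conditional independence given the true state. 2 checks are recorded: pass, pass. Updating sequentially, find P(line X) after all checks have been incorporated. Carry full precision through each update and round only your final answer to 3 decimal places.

After 'pass': P(line X) = 0.35·0.8000 / (0.35·0.8000 + 0.65·0.2000) ≈ 0.6829
After 'pass': P(line X) = 0.35·0.6829 / (0.35·0.6829 + 0.65·0.3171) ≈ 0.5370

0.537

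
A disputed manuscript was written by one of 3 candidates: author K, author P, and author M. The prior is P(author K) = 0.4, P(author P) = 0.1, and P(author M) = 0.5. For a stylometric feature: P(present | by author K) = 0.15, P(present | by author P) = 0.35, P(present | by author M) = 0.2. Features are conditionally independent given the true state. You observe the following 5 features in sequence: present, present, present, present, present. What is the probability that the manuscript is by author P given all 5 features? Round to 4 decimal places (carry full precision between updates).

0.7340

After 'present': normaliser = 0.15·0.4000 + 0.35·0.1000 + 0.2·0.5000; P(author K) ≈ 0.3077, P(author P) ≈ 0.1795, P(author M) ≈ 0.5128
After 'present': normaliser = 0.15·0.3077 + 0.35·0.1795 + 0.2·0.5128; P(author K) ≈ 0.2182, P(author P) ≈ 0.2970, P(author M) ≈ 0.4848
After 'present': normaliser = 0.15·0.2182 + 0.35·0.2970 + 0.2·0.4848; P(author K) ≈ 0.1401, P(author P) ≈ 0.4449, P(author M) ≈ 0.4150
After 'present': normaliser = 0.15·0.1401 + 0.35·0.4449 + 0.2·0.4150; P(author K) ≈ 0.0809, P(author P) ≈ 0.5995, P(author M) ≈ 0.3196
After 'present': normaliser = 0.15·0.0809 + 0.35·0.5995 + 0.2·0.3196; P(author K) ≈ 0.0424, P(author P) ≈ 0.7340, P(author M) ≈ 0.2236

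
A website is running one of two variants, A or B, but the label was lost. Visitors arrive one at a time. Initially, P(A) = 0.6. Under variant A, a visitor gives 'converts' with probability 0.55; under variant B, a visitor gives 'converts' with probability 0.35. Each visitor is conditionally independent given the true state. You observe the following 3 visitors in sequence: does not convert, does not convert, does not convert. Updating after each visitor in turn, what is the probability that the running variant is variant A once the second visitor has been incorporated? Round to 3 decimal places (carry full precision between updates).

0.418

Each posterior becomes the prior for the next update.
After 'does not convert': P(A) = 0.45·0.6000 / (0.45·0.6000 + 0.65·0.4000) ≈ 0.5094
After 'does not convert': P(A) = 0.45·0.5094 / (0.45·0.5094 + 0.65·0.4906) ≈ 0.4182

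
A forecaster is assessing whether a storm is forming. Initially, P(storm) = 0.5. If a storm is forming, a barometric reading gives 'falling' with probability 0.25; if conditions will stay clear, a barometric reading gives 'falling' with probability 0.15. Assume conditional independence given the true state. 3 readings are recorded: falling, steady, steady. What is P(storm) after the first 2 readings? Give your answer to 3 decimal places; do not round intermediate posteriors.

0.595

Apply Bayes' rule sequentially, carrying P(storm) forward.
After 'falling': P(storm) = 0.25·0.5000 / (0.25·0.5000 + 0.15·0.5000) ≈ 0.6250
After 'steady': P(storm) = 0.75·0.6250 / (0.75·0.6250 + 0.85·0.3750) ≈ 0.5952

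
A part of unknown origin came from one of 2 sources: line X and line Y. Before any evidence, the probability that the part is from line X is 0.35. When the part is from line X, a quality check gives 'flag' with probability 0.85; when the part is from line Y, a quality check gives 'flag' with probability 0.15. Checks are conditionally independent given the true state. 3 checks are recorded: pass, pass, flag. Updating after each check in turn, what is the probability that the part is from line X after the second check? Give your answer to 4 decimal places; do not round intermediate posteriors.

0.0165

After 'pass': P(line X) = 0.15·0.3500 / (0.15·0.3500 + 0.85·0.6500) ≈ 0.0868
After 'pass': P(line X) = 0.15·0.0868 / (0.15·0.0868 + 0.85·0.9132) ≈ 0.0165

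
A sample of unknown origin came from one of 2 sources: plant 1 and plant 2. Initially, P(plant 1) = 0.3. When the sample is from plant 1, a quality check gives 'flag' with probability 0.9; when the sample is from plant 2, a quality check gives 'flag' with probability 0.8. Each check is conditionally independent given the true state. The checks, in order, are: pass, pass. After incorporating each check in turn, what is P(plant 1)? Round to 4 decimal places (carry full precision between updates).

After 'pass': P(plant 1) = 0.1·0.3000 / (0.1·0.3000 + 0.2·0.7000) ≈ 0.1765
After 'pass': P(plant 1) = 0.1·0.1765 / (0.1·0.1765 + 0.2·0.8235) ≈ 0.0968

0.0968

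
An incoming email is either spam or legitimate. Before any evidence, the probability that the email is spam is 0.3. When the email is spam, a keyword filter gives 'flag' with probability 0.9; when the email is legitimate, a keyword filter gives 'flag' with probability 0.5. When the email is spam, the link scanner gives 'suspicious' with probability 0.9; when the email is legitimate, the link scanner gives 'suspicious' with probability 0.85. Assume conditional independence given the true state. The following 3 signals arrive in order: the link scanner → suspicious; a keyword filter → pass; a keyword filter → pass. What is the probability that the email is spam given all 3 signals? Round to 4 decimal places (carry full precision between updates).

After the link scanner='suspicious': P(spam) = 0.9·0.3000 / (0.9·0.3000 + 0.85·0.7000) ≈ 0.3121
After a keyword filter='pass': P(spam) = 0.1·0.3121 / (0.1·0.3121 + 0.5·0.6879) ≈ 0.0832
After a keyword filter='pass': P(spam) = 0.1·0.0832 / (0.1·0.0832 + 0.5·0.9168) ≈ 0.0178

0.0178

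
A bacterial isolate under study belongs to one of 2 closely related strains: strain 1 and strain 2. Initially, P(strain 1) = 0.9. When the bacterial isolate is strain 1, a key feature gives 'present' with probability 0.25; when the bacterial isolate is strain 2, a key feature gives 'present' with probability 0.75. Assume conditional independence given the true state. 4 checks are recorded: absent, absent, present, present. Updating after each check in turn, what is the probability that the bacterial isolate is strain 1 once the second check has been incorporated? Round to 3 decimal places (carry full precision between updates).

After 'absent': P(strain 1) = 0.75·0.9000 / (0.75·0.9000 + 0.25·0.1000) ≈ 0.9643
After 'absent': P(strain 1) = 0.75·0.9643 / (0.75·0.9643 + 0.25·0.0357) ≈ 0.9878

0.988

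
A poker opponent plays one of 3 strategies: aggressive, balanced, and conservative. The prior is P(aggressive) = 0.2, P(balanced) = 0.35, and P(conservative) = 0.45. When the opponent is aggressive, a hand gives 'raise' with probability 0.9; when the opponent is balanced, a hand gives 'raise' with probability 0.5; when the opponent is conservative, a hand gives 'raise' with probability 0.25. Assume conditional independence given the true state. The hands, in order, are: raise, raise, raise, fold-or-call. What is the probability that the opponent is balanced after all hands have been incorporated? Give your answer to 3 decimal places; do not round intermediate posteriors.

0.524

After 'raise': normaliser = 0.9·0.2000 + 0.5·0.3500 + 0.25·0.4500; P(aggressive) ≈ 0.3850, P(balanced) ≈ 0.3743, P(conservative) ≈ 0.2406
After 'raise': normaliser = 0.9·0.3850 + 0.5·0.3743 + 0.25·0.2406; P(aggressive) ≈ 0.5835, P(balanced) ≈ 0.3152, P(conservative) ≈ 0.1013
After 'raise': normaliser = 0.9·0.5835 + 0.5·0.3152 + 0.25·0.1013; P(aggressive) ≈ 0.7417, P(balanced) ≈ 0.2226, P(conservative) ≈ 0.0358
After 'fold-or-call': normaliser = 0.1·0.7417 + 0.5·0.2226 + 0.75·0.0358; P(aggressive) ≈ 0.3494, P(balanced) ≈ 0.5242, P(conservative) ≈ 0.1264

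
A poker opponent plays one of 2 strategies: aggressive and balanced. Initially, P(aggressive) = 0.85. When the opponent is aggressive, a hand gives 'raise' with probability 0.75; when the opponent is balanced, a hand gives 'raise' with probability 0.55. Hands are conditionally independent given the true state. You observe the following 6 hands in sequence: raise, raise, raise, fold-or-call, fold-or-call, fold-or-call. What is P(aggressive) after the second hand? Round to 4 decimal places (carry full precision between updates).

After 'raise': P(aggressive) = 0.75·0.8500 / (0.75·0.8500 + 0.55·0.1500) ≈ 0.8854
After 'raise': P(aggressive) = 0.75·0.8854 / (0.75·0.8854 + 0.55·0.1146) ≈ 0.9133

0.9133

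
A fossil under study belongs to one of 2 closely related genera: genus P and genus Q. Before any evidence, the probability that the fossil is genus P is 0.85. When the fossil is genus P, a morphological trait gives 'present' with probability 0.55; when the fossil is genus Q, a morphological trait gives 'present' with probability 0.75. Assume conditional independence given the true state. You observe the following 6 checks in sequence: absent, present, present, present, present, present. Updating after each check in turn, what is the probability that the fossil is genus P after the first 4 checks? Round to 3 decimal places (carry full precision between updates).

0.801

After 'absent': P(genus P) = 0.45·0.8500 / (0.45·0.8500 + 0.25·0.1500) ≈ 0.9107
After 'present': P(genus P) = 0.55·0.9107 / (0.55·0.9107 + 0.75·0.0893) ≈ 0.8821
After 'present': P(genus P) = 0.55·0.8821 / (0.55·0.8821 + 0.75·0.1179) ≈ 0.8458
After 'present': P(genus P) = 0.55·0.8458 / (0.55·0.8458 + 0.75·0.1542) ≈ 0.8009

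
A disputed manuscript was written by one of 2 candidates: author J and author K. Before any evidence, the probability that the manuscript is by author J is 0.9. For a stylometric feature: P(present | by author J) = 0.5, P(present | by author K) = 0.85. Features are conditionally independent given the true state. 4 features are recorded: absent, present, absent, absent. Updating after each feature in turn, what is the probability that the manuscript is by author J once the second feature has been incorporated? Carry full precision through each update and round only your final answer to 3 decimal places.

After 'absent': P(author J) = 0.5·0.9000 / (0.5·0.9000 + 0.15·0.1000) ≈ 0.9677
After 'present': P(author J) = 0.5·0.9677 / (0.5·0.9677 + 0.85·0.0323) ≈ 0.9464

0.946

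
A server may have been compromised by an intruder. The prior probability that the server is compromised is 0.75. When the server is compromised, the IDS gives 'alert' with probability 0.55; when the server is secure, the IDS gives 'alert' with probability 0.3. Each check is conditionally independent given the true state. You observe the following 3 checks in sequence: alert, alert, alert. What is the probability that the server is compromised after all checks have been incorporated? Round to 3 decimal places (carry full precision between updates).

0.949

Apply Bayes' rule sequentially, carrying P(compromised) forward.
After 'alert': P(compromised) = 0.55·0.7500 / (0.55·0.7500 + 0.3·0.2500) ≈ 0.8462
After 'alert': P(compromised) = 0.55·0.8462 / (0.55·0.8462 + 0.3·0.1538) ≈ 0.9098
After 'alert': P(compromised) = 0.55·0.9098 / (0.55·0.9098 + 0.3·0.0902) ≈ 0.9487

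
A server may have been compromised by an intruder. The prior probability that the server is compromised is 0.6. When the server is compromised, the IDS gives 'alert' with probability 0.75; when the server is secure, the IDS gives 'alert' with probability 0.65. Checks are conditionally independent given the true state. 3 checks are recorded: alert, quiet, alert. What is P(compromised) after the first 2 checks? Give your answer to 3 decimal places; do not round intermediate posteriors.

0.553

After 'alert': P(compromised) = 0.75·0.6000 / (0.75·0.6000 + 0.65·0.4000) ≈ 0.6338
After 'quiet': P(compromised) = 0.25·0.6338 / (0.25·0.6338 + 0.35·0.3662) ≈ 0.5528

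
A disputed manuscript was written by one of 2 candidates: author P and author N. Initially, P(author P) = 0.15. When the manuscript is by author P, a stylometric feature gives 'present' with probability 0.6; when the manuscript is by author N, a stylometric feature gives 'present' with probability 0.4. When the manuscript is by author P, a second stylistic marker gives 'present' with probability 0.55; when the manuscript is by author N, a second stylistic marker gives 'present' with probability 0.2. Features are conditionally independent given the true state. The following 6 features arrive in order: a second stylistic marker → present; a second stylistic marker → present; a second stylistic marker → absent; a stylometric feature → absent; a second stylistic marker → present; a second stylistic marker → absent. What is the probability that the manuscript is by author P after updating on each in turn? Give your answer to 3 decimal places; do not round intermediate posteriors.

After a second stylistic marker='present': P(author P) = 0.55·0.1500 / (0.55·0.1500 + 0.2·0.8500) ≈ 0.3267
After a second stylistic marker='present': P(author P) = 0.55·0.3267 / (0.55·0.3267 + 0.2·0.6733) ≈ 0.5717
After a second stylistic marker='absent': P(author P) = 0.45·0.5717 / (0.45·0.5717 + 0.8·0.4283) ≈ 0.4288
After a stylometric feature='absent': P(author P) = 0.4·0.4288 / (0.4·0.4288 + 0.6·0.5712) ≈ 0.3335
After a second stylistic marker='present': P(author P) = 0.55·0.3335 / (0.55·0.3335 + 0.2·0.6665) ≈ 0.5792
After a second stylistic marker='absent': P(author P) = 0.45·0.5792 / (0.45·0.5792 + 0.8·0.4208) ≈ 0.4363

0.436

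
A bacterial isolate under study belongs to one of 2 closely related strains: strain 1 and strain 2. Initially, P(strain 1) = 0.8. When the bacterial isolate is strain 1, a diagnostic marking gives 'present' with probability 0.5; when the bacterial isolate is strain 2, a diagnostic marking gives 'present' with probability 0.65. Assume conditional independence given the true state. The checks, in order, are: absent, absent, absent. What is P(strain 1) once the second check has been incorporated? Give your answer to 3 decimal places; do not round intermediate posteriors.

After 'absent': P(strain 1) = 0.5·0.8000 / (0.5·0.8000 + 0.35·0.2000) ≈ 0.8511
After 'absent': P(strain 1) = 0.5·0.8511 / (0.5·0.8511 + 0.35·0.1489) ≈ 0.8909

0.891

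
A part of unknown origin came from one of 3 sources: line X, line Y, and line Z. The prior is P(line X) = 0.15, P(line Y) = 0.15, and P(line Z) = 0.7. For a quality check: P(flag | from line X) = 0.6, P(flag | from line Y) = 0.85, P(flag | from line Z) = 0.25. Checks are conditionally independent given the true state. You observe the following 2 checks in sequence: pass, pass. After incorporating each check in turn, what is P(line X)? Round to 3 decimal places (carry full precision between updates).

Apply Bayes' rule sequentially, carrying P(line X) forward.
After 'pass': normaliser = 0.4·0.1500 + 0.15·0.1500 + 0.75·0.7000; P(line X) ≈ 0.0988, P(line Y) ≈ 0.0370, P(line Z) ≈ 0.8642
After 'pass': normaliser = 0.4·0.0988 + 0.15·0.0370 + 0.75·0.8642; P(line X) ≈ 0.0570, P(line Y) ≈ 0.0080, P(line Z) ≈ 0.9350

0.057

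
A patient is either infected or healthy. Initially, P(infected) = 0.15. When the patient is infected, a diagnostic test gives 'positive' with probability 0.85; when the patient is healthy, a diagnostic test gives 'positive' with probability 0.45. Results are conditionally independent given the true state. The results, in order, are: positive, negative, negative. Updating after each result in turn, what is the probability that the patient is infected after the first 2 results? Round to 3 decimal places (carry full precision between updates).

0.083

Each posterior becomes the prior for the next update.
After 'positive': P(infected) = 0.85·0.1500 / (0.85·0.1500 + 0.45·0.8500) ≈ 0.2500
After 'negative': P(infected) = 0.15·0.2500 / (0.15·0.2500 + 0.55·0.7500) ≈ 0.0833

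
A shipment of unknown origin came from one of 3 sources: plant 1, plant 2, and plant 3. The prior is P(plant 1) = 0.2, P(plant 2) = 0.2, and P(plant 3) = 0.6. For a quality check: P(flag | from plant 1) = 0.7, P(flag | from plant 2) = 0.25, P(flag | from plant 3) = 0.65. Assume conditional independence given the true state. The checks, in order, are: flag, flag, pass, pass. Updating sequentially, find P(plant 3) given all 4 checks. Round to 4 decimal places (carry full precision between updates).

After 'flag': normaliser = 0.7·0.2000 + 0.25·0.2000 + 0.65·0.6000; P(plant 1) ≈ 0.2414, P(plant 2) ≈ 0.0862, P(plant 3) ≈ 0.6724
After 'flag': normaliser = 0.7·0.2414 + 0.25·0.0862 + 0.65·0.6724; P(plant 1) ≈ 0.2692, P(plant 2) ≈ 0.0343, P(plant 3) ≈ 0.6964
After 'pass': normaliser = 0.3·0.2692 + 0.75·0.0343 + 0.35·0.6964; P(plant 1) ≈ 0.2306, P(plant 2) ≈ 0.0735, P(plant 3) ≈ 0.6959
After 'pass': normaliser = 0.3·0.2306 + 0.75·0.0735 + 0.35·0.6959; P(plant 1) ≈ 0.1880, P(plant 2) ≈ 0.1499, P(plant 3) ≈ 0.6621

0.6621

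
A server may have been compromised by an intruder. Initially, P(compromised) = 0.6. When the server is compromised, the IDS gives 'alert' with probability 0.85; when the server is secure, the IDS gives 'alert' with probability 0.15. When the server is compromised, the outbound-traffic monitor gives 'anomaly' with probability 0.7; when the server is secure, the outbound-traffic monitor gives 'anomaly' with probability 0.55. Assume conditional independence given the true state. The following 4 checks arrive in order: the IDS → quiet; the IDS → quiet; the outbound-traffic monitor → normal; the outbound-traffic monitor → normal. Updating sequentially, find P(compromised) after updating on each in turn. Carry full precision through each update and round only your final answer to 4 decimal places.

0.0203

After the IDS='quiet': P(compromised) = 0.15·0.6000 / (0.15·0.6000 + 0.85·0.4000) ≈ 0.2093
After the IDS='quiet': P(compromised) = 0.15·0.2093 / (0.15·0.2093 + 0.85·0.7907) ≈ 0.0446
After the outbound-traffic monitor='normal': P(compromised) = 0.3·0.0446 / (0.3·0.0446 + 0.45·0.9554) ≈ 0.0302
After the outbound-traffic monitor='normal': P(compromised) = 0.3·0.0302 / (0.3·0.0302 + 0.45·0.9698) ≈ 0.0203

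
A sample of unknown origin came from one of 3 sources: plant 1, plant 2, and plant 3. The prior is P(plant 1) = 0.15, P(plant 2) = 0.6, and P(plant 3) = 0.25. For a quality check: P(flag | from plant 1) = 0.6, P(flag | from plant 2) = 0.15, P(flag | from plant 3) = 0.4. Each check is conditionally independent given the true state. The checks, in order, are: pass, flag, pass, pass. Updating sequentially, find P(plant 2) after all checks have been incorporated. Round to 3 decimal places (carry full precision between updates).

Apply Bayes' rule sequentially, carrying P(plant 2) forward.
After 'pass': normaliser = 0.4·0.1500 + 0.85·0.6000 + 0.6·0.2500; P(plant 1) ≈ 0.0833, P(plant 2) ≈ 0.7083, P(plant 3) ≈ 0.2083
After 'flag': normaliser = 0.6·0.0833 + 0.15·0.7083 + 0.4·0.2083; P(plant 1) ≈ 0.2087, P(plant 2) ≈ 0.4435, P(plant 3) ≈ 0.3478
After 'pass': normaliser = 0.4·0.2087 + 0.85·0.4435 + 0.6·0.3478; P(plant 1) ≈ 0.1248, P(plant 2) ≈ 0.5634, P(plant 3) ≈ 0.3119
After 'pass': normaliser = 0.4·0.1248 + 0.85·0.5634 + 0.6·0.3119; P(plant 1) ≈ 0.0697, P(plant 2) ≈ 0.6689, P(plant 3) ≈ 0.2614

0.669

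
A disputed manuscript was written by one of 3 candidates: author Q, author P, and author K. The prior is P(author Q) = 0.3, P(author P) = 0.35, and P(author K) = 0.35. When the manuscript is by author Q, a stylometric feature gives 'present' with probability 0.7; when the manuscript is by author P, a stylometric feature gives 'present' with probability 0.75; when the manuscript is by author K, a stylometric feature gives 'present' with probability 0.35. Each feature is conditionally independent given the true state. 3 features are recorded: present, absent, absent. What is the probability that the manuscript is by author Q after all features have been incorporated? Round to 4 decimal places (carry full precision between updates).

0.2171

After 'present': normaliser = 0.7·0.3000 + 0.75·0.3500 + 0.35·0.3500; P(author Q) ≈ 0.3529, P(author P) ≈ 0.4412, P(author K) ≈ 0.2059
After 'absent': normaliser = 0.3·0.3529 + 0.25·0.4412 + 0.65·0.2059; P(author Q) ≈ 0.3025, P(author P) ≈ 0.3151, P(author K) ≈ 0.3824
After 'absent': normaliser = 0.3·0.3025 + 0.25·0.3151 + 0.65·0.3824; P(author Q) ≈ 0.2171, P(author P) ≈ 0.1884, P(author K) ≈ 0.5945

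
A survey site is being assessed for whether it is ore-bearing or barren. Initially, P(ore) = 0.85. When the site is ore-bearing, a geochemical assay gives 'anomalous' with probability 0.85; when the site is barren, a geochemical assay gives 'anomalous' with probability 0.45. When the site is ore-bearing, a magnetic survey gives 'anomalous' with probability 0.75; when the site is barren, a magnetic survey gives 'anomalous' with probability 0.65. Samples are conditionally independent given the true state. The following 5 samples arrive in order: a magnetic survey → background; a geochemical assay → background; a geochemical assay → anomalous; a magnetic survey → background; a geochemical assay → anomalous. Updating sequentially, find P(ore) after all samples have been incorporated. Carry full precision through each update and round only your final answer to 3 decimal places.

After a magnetic survey='background': P(ore) = 0.25·0.8500 / (0.25·0.8500 + 0.35·0.1500) ≈ 0.8019
After a geochemical assay='background': P(ore) = 0.15·0.8019 / (0.15·0.8019 + 0.55·0.1981) ≈ 0.5247
After a geochemical assay='anomalous': P(ore) = 0.85·0.5247 / (0.85·0.5247 + 0.45·0.4753) ≈ 0.6759
After a magnetic survey='background': P(ore) = 0.25·0.6759 / (0.25·0.6759 + 0.35·0.3241) ≈ 0.5983
After a geochemical assay='anomalous': P(ore) = 0.85·0.5983 / (0.85·0.5983 + 0.45·0.4017) ≈ 0.7378

0.738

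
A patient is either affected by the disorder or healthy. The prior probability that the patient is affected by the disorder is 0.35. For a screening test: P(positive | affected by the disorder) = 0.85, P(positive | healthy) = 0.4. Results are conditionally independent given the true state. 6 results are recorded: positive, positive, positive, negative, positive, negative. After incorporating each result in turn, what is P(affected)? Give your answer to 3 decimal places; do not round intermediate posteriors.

After 'positive': P(affected) = 0.85·0.3500 / (0.85·0.3500 + 0.4·0.6500) ≈ 0.5336
After 'positive': P(affected) = 0.85·0.5336 / (0.85·0.5336 + 0.4·0.4664) ≈ 0.7086
After 'positive': P(affected) = 0.85·0.7086 / (0.85·0.7086 + 0.4·0.2914) ≈ 0.8378
After 'negative': P(affected) = 0.15·0.8378 / (0.15·0.8378 + 0.6·0.1622) ≈ 0.5636
After 'positive': P(affected) = 0.85·0.5636 / (0.85·0.5636 + 0.4·0.4364) ≈ 0.7330
After 'negative': P(affected) = 0.15·0.7330 / (0.15·0.7330 + 0.6·0.2670) ≈ 0.4070

0.407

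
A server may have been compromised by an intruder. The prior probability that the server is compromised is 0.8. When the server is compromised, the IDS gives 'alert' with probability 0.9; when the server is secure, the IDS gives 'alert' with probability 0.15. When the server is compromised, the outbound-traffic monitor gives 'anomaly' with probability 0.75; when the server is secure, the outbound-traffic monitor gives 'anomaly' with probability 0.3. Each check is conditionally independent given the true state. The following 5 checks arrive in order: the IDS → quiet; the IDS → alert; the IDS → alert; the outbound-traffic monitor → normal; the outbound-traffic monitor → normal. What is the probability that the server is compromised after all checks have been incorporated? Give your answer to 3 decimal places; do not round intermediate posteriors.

0.684

Apply Bayes' rule sequentially, carrying P(compromised) forward.
After the IDS='quiet': P(compromised) = 0.1·0.8000 / (0.1·0.8000 + 0.85·0.2000) ≈ 0.3200
After the IDS='alert': P(compromised) = 0.9·0.3200 / (0.9·0.3200 + 0.15·0.6800) ≈ 0.7385
After the IDS='alert': P(compromised) = 0.9·0.7385 / (0.9·0.7385 + 0.15·0.2615) ≈ 0.9443
After the outbound-traffic monitor='normal': P(compromised) = 0.25·0.9443 / (0.25·0.9443 + 0.7·0.0557) ≈ 0.8582
After the outbound-traffic monitor='normal': P(compromised) = 0.25·0.8582 / (0.25·0.8582 + 0.7·0.1418) ≈ 0.6836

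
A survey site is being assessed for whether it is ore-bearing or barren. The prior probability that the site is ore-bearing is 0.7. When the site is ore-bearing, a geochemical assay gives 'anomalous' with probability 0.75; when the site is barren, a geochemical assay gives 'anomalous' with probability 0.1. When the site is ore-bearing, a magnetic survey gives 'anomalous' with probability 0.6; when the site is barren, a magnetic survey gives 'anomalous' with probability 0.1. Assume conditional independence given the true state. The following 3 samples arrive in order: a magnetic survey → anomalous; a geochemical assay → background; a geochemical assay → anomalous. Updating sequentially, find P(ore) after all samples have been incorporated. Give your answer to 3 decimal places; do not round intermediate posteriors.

0.967

After a magnetic survey='anomalous': P(ore) = 0.6·0.7000 / (0.6·0.7000 + 0.1·0.3000) ≈ 0.9333
After a geochemical assay='background': P(ore) = 0.25·0.9333 / (0.25·0.9333 + 0.9·0.0667) ≈ 0.7955
After a geochemical assay='anomalous': P(ore) = 0.75·0.7955 / (0.75·0.7955 + 0.1·0.2045) ≈ 0.9669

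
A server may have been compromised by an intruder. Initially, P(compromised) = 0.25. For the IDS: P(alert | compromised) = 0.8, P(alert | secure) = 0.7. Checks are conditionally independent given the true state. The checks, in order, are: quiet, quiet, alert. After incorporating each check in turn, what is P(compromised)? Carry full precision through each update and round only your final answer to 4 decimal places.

Apply Bayes' rule sequentially, carrying P(compromised) forward.
After 'quiet': P(compromised) = 0.2·0.2500 / (0.2·0.2500 + 0.3·0.7500) ≈ 0.1818
After 'quiet': P(compromised) = 0.2·0.1818 / (0.2·0.1818 + 0.3·0.8182) ≈ 0.1290
After 'alert': P(compromised) = 0.8·0.1290 / (0.8·0.1290 + 0.7·0.8710) ≈ 0.1448

0.1448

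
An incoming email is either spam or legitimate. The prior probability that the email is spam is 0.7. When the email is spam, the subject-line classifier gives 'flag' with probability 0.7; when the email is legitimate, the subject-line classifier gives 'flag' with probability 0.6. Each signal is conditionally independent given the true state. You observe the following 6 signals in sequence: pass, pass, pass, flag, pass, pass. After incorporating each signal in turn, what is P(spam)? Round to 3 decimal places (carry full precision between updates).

Each posterior becomes the prior for the next update.
After 'pass': P(spam) = 0.3·0.7000 / (0.3·0.7000 + 0.4·0.3000) ≈ 0.6364
After 'pass': P(spam) = 0.3·0.6364 / (0.3·0.6364 + 0.4·0.3636) ≈ 0.5676
After 'pass': P(spam) = 0.3·0.5676 / (0.3·0.5676 + 0.4·0.4324) ≈ 0.4961
After 'flag': P(spam) = 0.7·0.4961 / (0.7·0.4961 + 0.6·0.5039) ≈ 0.5345
After 'pass': P(spam) = 0.3·0.5345 / (0.3·0.5345 + 0.4·0.4655) ≈ 0.4627
After 'pass': P(spam) = 0.3·0.4627 / (0.3·0.4627 + 0.4·0.5373) ≈ 0.3925

0.392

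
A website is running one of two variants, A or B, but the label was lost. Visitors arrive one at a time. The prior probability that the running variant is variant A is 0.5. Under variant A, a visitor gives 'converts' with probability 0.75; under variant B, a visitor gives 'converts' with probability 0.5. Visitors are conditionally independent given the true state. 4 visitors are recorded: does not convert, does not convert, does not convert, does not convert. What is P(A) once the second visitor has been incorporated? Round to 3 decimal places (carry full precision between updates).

0.200

After 'does not convert': P(A) = 0.25·0.5000 / (0.25·0.5000 + 0.5·0.5000) ≈ 0.3333
After 'does not convert': P(A) = 0.25·0.3333 / (0.25·0.3333 + 0.5·0.6667) ≈ 0.2000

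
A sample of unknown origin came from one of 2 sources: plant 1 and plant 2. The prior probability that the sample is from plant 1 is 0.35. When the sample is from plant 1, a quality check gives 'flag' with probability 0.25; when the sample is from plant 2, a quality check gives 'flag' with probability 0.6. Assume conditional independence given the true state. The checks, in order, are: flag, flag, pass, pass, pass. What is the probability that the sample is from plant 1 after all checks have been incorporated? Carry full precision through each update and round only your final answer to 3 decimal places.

After 'flag': P(plant 1) = 0.25·0.3500 / (0.25·0.3500 + 0.6·0.6500) ≈ 0.1832
After 'flag': P(plant 1) = 0.25·0.1832 / (0.25·0.1832 + 0.6·0.8168) ≈ 0.0855
After 'pass': P(plant 1) = 0.75·0.0855 / (0.75·0.0855 + 0.4·0.9145) ≈ 0.1491
After 'pass': P(plant 1) = 0.75·0.1491 / (0.75·0.1491 + 0.4·0.8509) ≈ 0.2474
After 'pass': P(plant 1) = 0.75·0.2474 / (0.75·0.2474 + 0.4·0.7526) ≈ 0.3813

0.381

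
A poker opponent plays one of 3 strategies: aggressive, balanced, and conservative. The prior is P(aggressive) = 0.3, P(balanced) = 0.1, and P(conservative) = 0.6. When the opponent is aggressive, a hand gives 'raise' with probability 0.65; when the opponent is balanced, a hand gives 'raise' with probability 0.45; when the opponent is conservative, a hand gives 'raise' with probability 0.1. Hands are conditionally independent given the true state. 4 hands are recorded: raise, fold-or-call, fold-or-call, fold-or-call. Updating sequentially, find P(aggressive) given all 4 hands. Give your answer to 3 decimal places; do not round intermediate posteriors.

Apply Bayes' rule sequentially, carrying P(aggressive) forward.
After 'raise': normaliser = 0.65·0.3000 + 0.45·0.1000 + 0.1·0.6000; P(aggressive) ≈ 0.6500, P(balanced) ≈ 0.1500, P(conservative) ≈ 0.2000
After 'fold-or-call': normaliser = 0.35·0.6500 + 0.55·0.1500 + 0.9·0.2000; P(aggressive) ≈ 0.4643, P(balanced) ≈ 0.1684, P(conservative) ≈ 0.3673
After 'fold-or-call': normaliser = 0.35·0.4643 + 0.55·0.1684 + 0.9·0.3673; P(aggressive) ≈ 0.2774, P(balanced) ≈ 0.1581, P(conservative) ≈ 0.5645
After 'fold-or-call': normaliser = 0.35·0.2774 + 0.55·0.1581 + 0.9·0.5645; P(aggressive) ≈ 0.1403, P(balanced) ≈ 0.1256, P(conservative) ≈ 0.7340

0.140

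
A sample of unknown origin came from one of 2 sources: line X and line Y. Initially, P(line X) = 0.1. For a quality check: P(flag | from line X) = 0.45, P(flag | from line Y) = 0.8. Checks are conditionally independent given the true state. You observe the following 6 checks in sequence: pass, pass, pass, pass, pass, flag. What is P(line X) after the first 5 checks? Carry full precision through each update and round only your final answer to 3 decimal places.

After 'pass': P(line X) = 0.55·0.1000 / (0.55·0.1000 + 0.2·0.9000) ≈ 0.2340
After 'pass': P(line X) = 0.55·0.2340 / (0.55·0.2340 + 0.2·0.7660) ≈ 0.4566
After 'pass': P(line X) = 0.55·0.4566 / (0.55·0.4566 + 0.2·0.5434) ≈ 0.6980
After 'pass': P(line X) = 0.55·0.6980 / (0.55·0.6980 + 0.2·0.3020) ≈ 0.8640
After 'pass': P(line X) = 0.55·0.8640 / (0.55·0.8640 + 0.2·0.1360) ≈ 0.9459

0.946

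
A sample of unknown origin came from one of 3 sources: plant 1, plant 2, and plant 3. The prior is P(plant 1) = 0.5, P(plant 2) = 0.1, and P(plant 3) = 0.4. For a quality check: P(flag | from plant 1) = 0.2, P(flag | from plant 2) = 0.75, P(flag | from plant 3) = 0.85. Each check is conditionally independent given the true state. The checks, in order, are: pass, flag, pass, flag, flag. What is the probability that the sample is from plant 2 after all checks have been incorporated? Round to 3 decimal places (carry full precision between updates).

0.246

After 'pass': normaliser = 0.8·0.5000 + 0.25·0.1000 + 0.15·0.4000; P(plant 1) ≈ 0.8247, P(plant 2) ≈ 0.0515, P(plant 3) ≈ 0.1237
After 'flag': normaliser = 0.2·0.8247 + 0.75·0.0515 + 0.85·0.1237; P(plant 1) ≈ 0.5342, P(plant 2) ≈ 0.1252, P(plant 3) ≈ 0.3406
After 'pass': normaliser = 0.8·0.5342 + 0.25·0.1252 + 0.15·0.3406; P(plant 1) ≈ 0.8384, P(plant 2) ≈ 0.0614, P(plant 3) ≈ 0.1002
After 'flag': normaliser = 0.2·0.8384 + 0.75·0.0614 + 0.85·0.1002; P(plant 1) ≈ 0.5610, P(plant 2) ≈ 0.1541, P(plant 3) ≈ 0.2850
After 'flag': normaliser = 0.2·0.5610 + 0.75·0.1541 + 0.85·0.2850; P(plant 1) ≈ 0.2387, P(plant 2) ≈ 0.2459, P(plant 3) ≈ 0.5154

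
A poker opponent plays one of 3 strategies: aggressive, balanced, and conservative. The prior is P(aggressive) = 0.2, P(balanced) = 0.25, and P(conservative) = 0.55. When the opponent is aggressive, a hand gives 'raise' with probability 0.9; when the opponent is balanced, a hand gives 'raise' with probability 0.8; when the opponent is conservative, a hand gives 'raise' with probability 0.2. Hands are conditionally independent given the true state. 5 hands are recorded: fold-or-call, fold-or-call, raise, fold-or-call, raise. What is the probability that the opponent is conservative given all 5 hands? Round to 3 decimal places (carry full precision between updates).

After 'fold-or-call': normaliser = 0.1·0.2000 + 0.2·0.2500 + 0.8·0.5500; P(aggressive) ≈ 0.0392, P(balanced) ≈ 0.0980, P(conservative) ≈ 0.8627
After 'fold-or-call': normaliser = 0.1·0.0392 + 0.2·0.0980 + 0.8·0.8627; P(aggressive) ≈ 0.0055, P(balanced) ≈ 0.0275, P(conservative) ≈ 0.9670
After 'raise': normaliser = 0.9·0.0055 + 0.8·0.0275 + 0.2·0.9670; P(aggressive) ≈ 0.0224, P(balanced) ≈ 0.0998, P(conservative) ≈ 0.8778
After 'fold-or-call': normaliser = 0.1·0.0224 + 0.2·0.0998 + 0.8·0.8778; P(aggressive) ≈ 0.0031, P(balanced) ≈ 0.0275, P(conservative) ≈ 0.9694
After 'raise': normaliser = 0.9·0.0031 + 0.8·0.0275 + 0.2·0.9694; P(aggressive) ≈ 0.0127, P(balanced) ≈ 0.1007, P(conservative) ≈ 0.8865

0.887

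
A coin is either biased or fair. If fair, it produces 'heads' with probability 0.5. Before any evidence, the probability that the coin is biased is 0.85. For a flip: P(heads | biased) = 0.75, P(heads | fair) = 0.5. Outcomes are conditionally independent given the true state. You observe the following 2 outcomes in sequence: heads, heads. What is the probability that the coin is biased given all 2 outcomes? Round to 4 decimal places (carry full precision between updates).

Apply Bayes' rule sequentially, carrying P(biased) forward.
After 'heads': P(biased) = 0.75·0.8500 / (0.75·0.8500 + 0.5·0.1500) ≈ 0.8947
After 'heads': P(biased) = 0.75·0.8947 / (0.75·0.8947 + 0.5·0.1053) ≈ 0.9273

0.9273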